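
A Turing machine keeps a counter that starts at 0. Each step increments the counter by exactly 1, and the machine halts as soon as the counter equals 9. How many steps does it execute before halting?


Counter starts at 0. Counting sequence:
  Step 1: counter = 1
  Step 2: counter = 2
  Step 3: counter = 3
  Step 4: counter = 4
  Step 5: counter = 5
  Step 6: counter = 6
  ...
  Step 9: counter = 9
Counter reached 9 -> halt
Total steps = 9

9


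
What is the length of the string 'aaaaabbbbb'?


String: 'aaaaabbbbb'
Counting characters:
  'a' appears 5 time(s)
  'b' appears 5 time(s)
Total length = 5 + 5 = 10

10


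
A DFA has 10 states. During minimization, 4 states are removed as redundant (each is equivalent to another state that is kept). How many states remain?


Original DFA: 10 states
Redundant states removed: 4
Minimized states = original - removed
= 10 - 4
= 6

6


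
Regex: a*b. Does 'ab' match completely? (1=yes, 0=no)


Pattern: a*b
String: 'ab'
Pattern requires: zero or more 'a's followed by exactly one 'b'
Found 1 leading 'a's
Remaining: 'b'
Remaining is exactly 'b' -> match
Result: 1

1


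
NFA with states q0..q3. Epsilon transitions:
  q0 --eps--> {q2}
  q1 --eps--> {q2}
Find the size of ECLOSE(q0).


Starting from q0
Initialize closure = {q0}
Follow epsilon from q0 -> add q2
Final closure: {q0, q2}
Size = 2

2


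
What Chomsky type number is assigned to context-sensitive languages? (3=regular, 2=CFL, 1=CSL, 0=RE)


Chomsky hierarchy levels:
  Type 3: Regular (DFA/NFA/regex)
  Type 2: Context-free (PDA)
  Type 1: Context-sensitive
  Type 0: Recursively enumerable (TM)
'context-sensitive' corresponds to Type 1

1


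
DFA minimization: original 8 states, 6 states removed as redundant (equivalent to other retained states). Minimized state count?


Original DFA: 8 states
Redundant states removed: 6
Minimized states = original - removed
= 8 - 6
= 2

2


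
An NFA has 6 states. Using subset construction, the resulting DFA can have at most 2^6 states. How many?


NFA has 6 states
Subset construction: each DFA state = subset of NFA states
Maximum subsets = 2^6
2^6 = 64

64


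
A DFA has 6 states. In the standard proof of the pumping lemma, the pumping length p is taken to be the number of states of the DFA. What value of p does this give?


Pumping lemma for regular languages (standard proof):
Take p = |Q|, the number of DFA states.
Any string of length >= |Q| passes through |Q|+1 states while reading its first |Q| symbols,
so by pigeonhole some state repeats, giving the loop that can be pumped.
Here |Q| = 6
Therefore the proof uses p = 6

6


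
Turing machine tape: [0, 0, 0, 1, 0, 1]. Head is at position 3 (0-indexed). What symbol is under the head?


Tape: [0, 0, 0, 1, 0, 1]
Positions: 0 1 2 3 4 5
Values:    0 0 0 1 0 1
Head at position 3
tape[3] = 1

1


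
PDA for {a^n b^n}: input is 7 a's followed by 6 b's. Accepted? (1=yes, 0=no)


Language requires equal numbers of a's and b's
PDA pushes for each 'a', pops for each 'b'
Number of a's = 7
Number of b's = 6
7 != 6 -> Reject

0


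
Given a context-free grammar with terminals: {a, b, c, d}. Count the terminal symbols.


Terminal symbols: a, b, c, d
Counting each: a (#1), b (#2), c (#3), d (#4)
Total = 4

4


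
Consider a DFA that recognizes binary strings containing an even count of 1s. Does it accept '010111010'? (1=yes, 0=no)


DFA has 2 states: q_even (start, accept=yes) and q_odd
Processing string '010111010' character by character:
  Position 0: read '0', 1-count=0 -> q_even (no change)
  Position 1: read '1', 1-count=1 -> q_odd
  Position 2: read '0', 1-count=1 -> q_odd (no change)
  Position 3: read '1', 1-count=2 -> q_even
  Position 4: read '1', 1-count=3 -> q_odd
  Position 5: read '1', 1-count=4 -> q_even
  Position 6: read '0', 1-count=4 -> q_even (no change)
  Position 7: read '1', 1-count=5 -> q_odd
  Position 8: read '0', 1-count=5 -> q_odd (no change)
Final state: q_odd, total 1s = 5 (odd); the DFA requires an even count -> reject

0


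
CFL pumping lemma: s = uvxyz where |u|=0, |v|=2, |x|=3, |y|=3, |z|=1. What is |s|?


|s| = |u| + |v| + |x| + |y| + |z|
= 0 + 2 + 3 + 3 + 1
= 2 + 3 + 4
= 5 + 4
= 9

9


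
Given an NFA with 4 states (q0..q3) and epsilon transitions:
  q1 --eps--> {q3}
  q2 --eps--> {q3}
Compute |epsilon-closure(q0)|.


Starting from q0
Initialize closure = {q0}
q0 has no outgoing epsilon transitions -> nothing to add
Final closure: {q0}
Size = 1

1


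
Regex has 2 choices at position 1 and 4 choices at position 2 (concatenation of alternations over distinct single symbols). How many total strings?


First group: 2 alternatives
Second group: 4 alternatives
Concatenation: each choice from group 1 pairs with each from group 2
Total = 2 x 4 = 8

8


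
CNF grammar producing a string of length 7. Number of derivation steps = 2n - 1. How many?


Chomsky Normal Form derivation:
String length n = 7
Each step either:
  - Splits a nonterminal into two (n-1 such steps)
  - Converts a nonterminal to terminal (n such steps)
Total = (n-1) + n = 2n - 1
= 2(7) - 1
= 14 - 1
= 13

13


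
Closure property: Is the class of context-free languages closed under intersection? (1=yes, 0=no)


CFL closure properties:
  Closed under: union, concatenation, Kleene star
  NOT closed under: intersection, complement
Operation 'intersection' is in not-closed list -> No (not closed)

0


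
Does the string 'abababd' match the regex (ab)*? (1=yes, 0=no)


Pattern: (ab)*
String: 'abababd'
Pattern requires: zero or more repetitions of 'ab'
Length 7 is odd -> cannot be (ab)* -> no match
Result: 0

0


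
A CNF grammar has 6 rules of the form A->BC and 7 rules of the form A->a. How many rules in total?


CNF allows two rule forms:
  A -> BC (binary): 6 rules
  A -> a (terminal): 7 rules
Total = 6 + 7 = 13

13


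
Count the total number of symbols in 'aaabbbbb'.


String: 'aaabbbbb'
Counting characters:
  'a' appears 3 time(s)
  'b' appears 5 time(s)
Total length = 3 + 5 = 8

8


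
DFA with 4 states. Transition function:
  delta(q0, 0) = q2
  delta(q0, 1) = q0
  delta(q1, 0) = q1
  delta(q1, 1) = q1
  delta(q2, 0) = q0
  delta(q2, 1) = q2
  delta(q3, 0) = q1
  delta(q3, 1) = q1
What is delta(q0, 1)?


Looking up transition function:
delta(q0, 1) in the table
Row: q0, Column: 1
Result: q0

q0


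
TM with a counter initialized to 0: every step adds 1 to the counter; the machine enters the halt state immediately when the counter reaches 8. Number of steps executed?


Counter starts at 0. Counting sequence:
  Step 1: counter = 1
  Step 2: counter = 2
  Step 3: counter = 3
  Step 4: counter = 4
  Step 5: counter = 5
  Step 6: counter = 6
  Step 7: counter = 7
  Step 8: counter = 8
Counter reached 8 -> halt
Total steps = 8

8


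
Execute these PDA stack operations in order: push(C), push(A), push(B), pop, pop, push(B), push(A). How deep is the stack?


Tracing stack operations:
  push(C) -> stack = [C], depth=1
  push(A) -> stack = [C,A], depth=2
  push(B) -> stack = [C,A,B], depth=3
  pop -> removed B, stack = [C,A], depth=2
  pop -> removed A, stack = [C], depth=1
  push(B) -> stack = [C,B], depth=2
  push(A) -> stack = [C,B,A], depth=3
Final depth = 3

3


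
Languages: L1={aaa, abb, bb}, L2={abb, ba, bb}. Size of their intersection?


L1 = {aaa, abb, bb}
L2 = {abb, ba, bb}
Checking each string in L1 against L2:
  'aaa': in L2? No
  'abb': in L2? Yes
  'bb': in L2? Yes
Intersection = {abb, bb}
|L1 ∩ L2| = 2

2


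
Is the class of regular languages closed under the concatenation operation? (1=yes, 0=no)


Regular languages are closed under:
- Union (DFA product construction)
- Intersection (DFA product construction)
- Complement (swap accept/reject states)
- Concatenation (NFA construction)
- Kleene star (NFA construction)
concatenation is in this list
Therefore: closed

1


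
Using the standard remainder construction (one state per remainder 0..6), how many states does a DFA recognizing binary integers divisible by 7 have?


Divisibility by 7 is tracked via the remainder mod 7: 0, 1, ..., 6
The construction assigns one state to each remainder
Number of remainders = 7

7


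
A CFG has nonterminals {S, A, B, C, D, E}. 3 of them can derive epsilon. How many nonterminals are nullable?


Nonterminals: {S, A, B, C, D, E}
A nonterminal is nullable if it can derive epsilon
Counting nullable nonterminals: 3
Total nullable = 3

3


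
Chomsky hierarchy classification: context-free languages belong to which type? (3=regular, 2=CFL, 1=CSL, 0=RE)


Chomsky hierarchy levels:
  Type 3: Regular (DFA/NFA/regex)
  Type 2: Context-free (PDA)
  Type 1: Context-sensitive
  Type 0: Recursively enumerable (TM)
'context-free' corresponds to Type 2

2


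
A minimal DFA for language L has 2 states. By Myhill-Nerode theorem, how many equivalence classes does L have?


Myhill-Nerode theorem:
Number of equivalence classes = number of states in minimal DFA
Minimal DFA states = 2
Therefore equivalence classes = 2

2


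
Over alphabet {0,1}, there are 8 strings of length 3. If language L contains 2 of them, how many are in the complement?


Alphabet: {0,1}
String length: 3
Total strings of length 3 = 2^3 = 8
Strings in L = 2
Complement = total - |L|
= 8 - 2
= 6

6


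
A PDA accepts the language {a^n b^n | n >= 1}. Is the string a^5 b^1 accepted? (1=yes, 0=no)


Language requires equal numbers of a's and b's
PDA pushes for each 'a', pops for each 'b'
Number of a's = 5
Number of b's = 1
5 != 1 -> Reject

0


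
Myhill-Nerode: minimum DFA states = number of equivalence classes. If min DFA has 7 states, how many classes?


Myhill-Nerode theorem:
Number of equivalence classes = number of states in minimal DFA
Minimal DFA states = 7
Therefore equivalence classes = 7

7


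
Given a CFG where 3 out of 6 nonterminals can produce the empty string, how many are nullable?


Nonterminals: {S, A, B, C, D, E}
A nonterminal is nullable if it can derive epsilon
Counting nullable nonterminals: 3
Total nullable = 3

3


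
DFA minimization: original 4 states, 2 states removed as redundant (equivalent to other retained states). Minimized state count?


Original DFA: 4 states
Redundant states removed: 2
Minimized states = original - removed
= 4 - 2
= 2

2


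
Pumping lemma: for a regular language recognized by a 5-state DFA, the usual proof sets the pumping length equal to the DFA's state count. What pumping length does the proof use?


Pumping lemma for regular languages (standard proof):
Take p = |Q|, the number of DFA states.
Any string of length >= |Q| passes through |Q|+1 states while reading its first |Q| symbols,
so by pigeonhole some state repeats, giving the loop that can be pumped.
Here |Q| = 5
Therefore the proof uses p = 5

5


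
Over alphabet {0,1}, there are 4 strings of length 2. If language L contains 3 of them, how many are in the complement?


Alphabet: {0,1}
String length: 2
Total strings of length 2 = 2^2 = 4
Strings in L = 3
Complement = total - |L|
= 4 - 3
= 1

1


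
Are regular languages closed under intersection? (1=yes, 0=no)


Regular languages are closed under all standard operations:
- Union: Yes (product construction)
- Intersection: Yes (product construction)
- Complement: Yes (swap accept/reject)
- Concatenation: Yes (NFA construction)
Operation: intersection -> Closed

1


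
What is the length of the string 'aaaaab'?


String: 'aaaaab'
Counting characters:
  'a' appears 5 time(s)
  'b' appears 1 time(s)
Total length = 5 + 1 = 6

6


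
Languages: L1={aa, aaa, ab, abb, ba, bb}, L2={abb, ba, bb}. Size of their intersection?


L1 = {aa, aaa, ab, abb, ba, bb}
L2 = {abb, ba, bb}
Checking each string in L1 against L2:
  'aa': in L2? No
  'aaa': in L2? No
  'ab': in L2? No
  'abb': in L2? Yes
  'ba': in L2? Yes
  'bb': in L2? Yes
Intersection = {abb, ba, bb}
|L1 ∩ L2| = 3

3


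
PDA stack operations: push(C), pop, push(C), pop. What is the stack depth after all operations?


Tracing stack operations:
  push(C) -> stack = [C], depth=1
  pop -> removed C, stack = [], depth=0
  push(C) -> stack = [C], depth=1
  pop -> removed C, stack = [], depth=0
Final depth = 0

0


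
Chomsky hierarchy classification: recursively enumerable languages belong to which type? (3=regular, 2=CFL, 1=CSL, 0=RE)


Chomsky hierarchy levels:
  Type 3: Regular (DFA/NFA/regex)
  Type 2: Context-free (PDA)
  Type 1: Context-sensitive
  Type 0: Recursively enumerable (TM)
'recursively enumerable' corresponds to Type 0

0


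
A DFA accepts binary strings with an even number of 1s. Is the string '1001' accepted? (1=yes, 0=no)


DFA has 2 states: q_even (start, accept=yes) and q_odd
Processing string '1001' character by character:
  Position 0: read '1', 1-count=1 -> q_odd
  Position 1: read '0', 1-count=1 -> q_odd (no change)
  Position 2: read '0', 1-count=1 -> q_odd (no change)
  Position 3: read '1', 1-count=2 -> q_even
Final state: q_even, total 1s = 2 (even); the DFA requires an even count -> accept

1


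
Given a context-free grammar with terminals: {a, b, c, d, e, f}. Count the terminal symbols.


Terminal symbols: a, b, c, d, e, f
Counting each: a (#1), b (#2), c (#3), d (#4), e (#5), f (#6)
Total = 6

6


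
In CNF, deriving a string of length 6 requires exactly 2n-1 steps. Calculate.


Chomsky Normal Form derivation:
String length n = 6
Each step either:
  - Splits a nonterminal into two (n-1 such steps)
  - Converts a nonterminal to terminal (n such steps)
Total = (n-1) + n = 2n - 1
= 2(6) - 1
= 12 - 1
= 11

11


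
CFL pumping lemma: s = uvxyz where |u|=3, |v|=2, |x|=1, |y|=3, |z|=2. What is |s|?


|s| = |u| + |v| + |x| + |y| + |z|
= 3 + 2 + 1 + 3 + 2
= 5 + 1 + 5
= 6 + 5
= 11

11


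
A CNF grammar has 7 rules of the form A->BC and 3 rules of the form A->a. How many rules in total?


CNF allows two rule forms:
  A -> BC (binary): 7 rules
  A -> a (terminal): 3 rules
Total = 7 + 3 = 10

10


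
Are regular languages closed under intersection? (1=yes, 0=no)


Regular languages are closed under:
- Union (DFA product construction)
- Intersection (DFA product construction)
- Complement (swap accept/reject states)
- Concatenation (NFA construction)
- Kleene star (NFA construction)
intersection is in this list
Therefore: closed

1


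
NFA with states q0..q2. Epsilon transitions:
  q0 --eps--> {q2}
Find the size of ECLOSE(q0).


Starting from q0
Initialize closure = {q0}
Follow epsilon from q0 -> add q2
Final closure: {q0, q2}
Size = 2

2


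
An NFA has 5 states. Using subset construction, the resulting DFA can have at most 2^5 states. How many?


NFA has 5 states
Subset construction: each DFA state = subset of NFA states
Maximum subsets = 2^5
2^5 = 32

32


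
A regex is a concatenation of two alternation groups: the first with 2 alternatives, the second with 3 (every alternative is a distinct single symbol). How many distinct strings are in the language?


First group: 2 alternatives
Second group: 3 alternatives
Concatenation: each choice from group 1 pairs with each from group 2
Total = 2 x 3 = 6

6


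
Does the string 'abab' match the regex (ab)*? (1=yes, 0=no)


Pattern: (ab)*
String: 'abab'
Pattern requires: zero or more repetitions of 'ab'
Pairs: ['ab', 'ab']
All pairs are 'ab'? Yes
Result: 1

1


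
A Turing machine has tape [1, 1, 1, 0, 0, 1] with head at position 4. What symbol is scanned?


Tape: [1, 1, 1, 0, 0, 1]
Positions: 0 1 2 3 4 5
Values:    1 1 1 0 0 1
Head at position 4
tape[4] = 0

0


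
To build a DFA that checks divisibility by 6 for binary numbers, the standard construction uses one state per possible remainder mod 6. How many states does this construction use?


Divisibility by 6 is tracked via the remainder mod 6: 0, 1, ..., 5
The construction assigns one state to each remainder
Number of remainders = 6

6


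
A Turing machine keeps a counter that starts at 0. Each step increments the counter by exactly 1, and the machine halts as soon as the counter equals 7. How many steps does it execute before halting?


Counter starts at 0. Counting sequence:
  Step 1: counter = 1
  Step 2: counter = 2
  Step 3: counter = 3
  Step 4: counter = 4
  Step 5: counter = 5
  Step 6: counter = 6
  Step 7: counter = 7
Counter reached 7 -> halt
Total steps = 7

7


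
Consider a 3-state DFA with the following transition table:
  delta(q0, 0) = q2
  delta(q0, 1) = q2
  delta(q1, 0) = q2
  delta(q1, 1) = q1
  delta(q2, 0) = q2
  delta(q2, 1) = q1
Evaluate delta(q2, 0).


Looking up transition function:
delta(q2, 0) in the table
Row: q2, Column: 0
Result: q2

q2


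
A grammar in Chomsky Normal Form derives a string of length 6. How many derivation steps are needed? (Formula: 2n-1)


Chomsky Normal Form derivation:
String length n = 6
Each step either:
  - Splits a nonterminal into two (n-1 such steps)
  - Converts a nonterminal to terminal (n such steps)
Total = (n-1) + n = 2n - 1
= 2(6) - 1
= 12 - 1
= 11

11


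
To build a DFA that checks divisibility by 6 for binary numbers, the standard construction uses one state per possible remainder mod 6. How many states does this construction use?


Divisibility by 6 is tracked via the remainder mod 6: 0, 1, ..., 5
The construction assigns one state to each remainder
Number of remainders = 6

6


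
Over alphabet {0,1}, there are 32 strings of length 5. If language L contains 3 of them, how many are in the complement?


Alphabet: {0,1}
String length: 5
Total strings of length 5 = 2^5 = 32
Strings in L = 3
Complement = total - |L|
= 32 - 3
= 29

29


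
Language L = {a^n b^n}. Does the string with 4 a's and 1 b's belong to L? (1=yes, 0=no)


Language requires equal numbers of a's and b's
PDA pushes for each 'a', pops for each 'b'
Number of a's = 4
Number of b's = 1
4 != 1 -> Reject

0


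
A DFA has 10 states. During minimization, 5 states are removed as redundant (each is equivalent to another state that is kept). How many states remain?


Original DFA: 10 states
Redundant states removed: 5
Minimized states = original - removed
= 10 - 5
= 5

5


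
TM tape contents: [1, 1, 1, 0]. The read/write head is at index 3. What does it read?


Tape: [1, 1, 1, 0]
Positions: 0 1 2 3
Values:    1 1 1 0
Head at position 3
tape[3] = 0

0


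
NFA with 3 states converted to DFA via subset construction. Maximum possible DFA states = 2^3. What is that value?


NFA has 3 states
Subset construction: each DFA state = subset of NFA states
Maximum subsets = 2^3
2^3 = 8

8


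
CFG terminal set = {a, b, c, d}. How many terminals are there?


Terminal symbols: a, b, c, d
Counting each: a (#1), b (#2), c (#3), d (#4)
Total = 4

4


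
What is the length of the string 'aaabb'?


String: 'aaabb'
Counting characters:
  'a' appears 3 time(s)
  'b' appears 2 time(s)
Total length = 3 + 2 = 5

5


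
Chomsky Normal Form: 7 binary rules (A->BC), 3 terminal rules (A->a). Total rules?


CNF allows two rule forms:
  A -> BC (binary): 7 rules
  A -> a (terminal): 3 rules
Total = 7 + 3 = 10

10


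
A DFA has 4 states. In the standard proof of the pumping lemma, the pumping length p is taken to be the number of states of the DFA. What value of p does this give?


Pumping lemma for regular languages (standard proof):
Take p = |Q|, the number of DFA states.
Any string of length >= |Q| passes through |Q|+1 states while reading its first |Q| symbols,
so by pigeonhole some state repeats, giving the loop that can be pumped.
Here |Q| = 4
Therefore the proof uses p = 4

4


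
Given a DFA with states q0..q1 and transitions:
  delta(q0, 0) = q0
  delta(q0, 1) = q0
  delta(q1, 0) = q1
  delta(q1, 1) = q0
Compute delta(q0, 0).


Looking up transition function:
delta(q0, 0) in the table
Row: q0, Column: 0
Result: q0

q0


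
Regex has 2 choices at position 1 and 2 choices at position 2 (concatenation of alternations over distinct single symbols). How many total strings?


First group: 2 alternatives
Second group: 2 alternatives
Concatenation: each choice from group 1 pairs with each from group 2
Total = 2 x 2 = 4

4


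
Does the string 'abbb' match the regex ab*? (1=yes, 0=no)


Pattern: ab*
String: 'abbb'
Pattern requires: exactly one 'a' followed by zero or more 'b's
First char is 'a' -> OK
Rest 'bbb': all b's? Yes
Result: 1

1


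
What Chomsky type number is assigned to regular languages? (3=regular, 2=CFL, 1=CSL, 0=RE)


Chomsky hierarchy levels:
  Type 3: Regular (DFA/NFA/regex)
  Type 2: Context-free (PDA)
  Type 1: Context-sensitive
  Type 0: Recursively enumerable (TM)
'regular' corresponds to Type 3

3


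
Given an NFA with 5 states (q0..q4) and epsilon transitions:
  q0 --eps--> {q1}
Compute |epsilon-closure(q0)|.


Starting from q0
Initialize closure = {q0}
Follow epsilon from q0 -> add q1
Final closure: {q0, q1}
Size = 2

2


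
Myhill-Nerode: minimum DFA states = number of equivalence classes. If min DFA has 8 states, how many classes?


Myhill-Nerode theorem:
Number of equivalence classes = number of states in minimal DFA
Minimal DFA states = 8
Therefore equivalence classes = 8

8


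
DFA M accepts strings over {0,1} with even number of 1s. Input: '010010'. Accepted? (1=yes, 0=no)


DFA has 2 states: q_even (start, accept=yes) and q_odd
Processing string '010010' character by character:
  Position 0: read '0', 1-count=0 -> q_even (no change)
  Position 1: read '1', 1-count=1 -> q_odd
  Position 2: read '0', 1-count=1 -> q_odd (no change)
  Position 3: read '0', 1-count=1 -> q_odd (no change)
  Position 4: read '1', 1-count=2 -> q_even
  Position 5: read '0', 1-count=2 -> q_even (no change)
Final state: q_even, total 1s = 2 (even); the DFA requires an even count -> accept

1


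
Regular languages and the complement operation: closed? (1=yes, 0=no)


Regular languages are closed under all standard operations:
- Union: Yes (product construction)
- Intersection: Yes (product construction)
- Complement: Yes (swap accept/reject)
- Concatenation: Yes (NFA construction)
Operation: complement -> Closed

1


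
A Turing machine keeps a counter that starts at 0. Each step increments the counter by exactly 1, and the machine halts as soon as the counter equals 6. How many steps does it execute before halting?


Counter starts at 0. Counting sequence:
  Step 1: counter = 1
  Step 2: counter = 2
  Step 3: counter = 3
  Step 4: counter = 4
  Step 5: counter = 5
  Step 6: counter = 6
Counter reached 6 -> halt
Total steps = 6

6


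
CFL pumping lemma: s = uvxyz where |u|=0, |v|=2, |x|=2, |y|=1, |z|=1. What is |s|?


|s| = |u| + |v| + |x| + |y| + |z|
= 0 + 2 + 2 + 1 + 1
= 2 + 2 + 2
= 4 + 2
= 6

6


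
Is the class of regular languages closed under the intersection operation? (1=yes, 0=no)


Regular languages are closed under:
- Union (DFA product construction)
- Intersection (DFA product construction)
- Complement (swap accept/reject states)
- Concatenation (NFA construction)
- Kleene star (NFA construction)
intersection is in this list
Therefore: closed

1


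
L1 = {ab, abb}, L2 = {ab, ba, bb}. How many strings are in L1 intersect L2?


L1 = {ab, abb}
L2 = {ab, ba, bb}
Checking each string in L1 against L2:
  'ab': in L2? Yes
  'abb': in L2? No
Intersection = {ab}
|L1 ∩ L2| = 1

1


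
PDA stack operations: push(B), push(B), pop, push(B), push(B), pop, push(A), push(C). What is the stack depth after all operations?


Tracing stack operations:
  push(B) -> stack = [B], depth=1
  push(B) -> stack = [B,B], depth=2
  pop -> removed B, stack = [B], depth=1
  push(B) -> stack = [B,B], depth=2
  push(B) -> stack = [B,B,B], depth=3
  pop -> removed B, stack = [B,B], depth=2
  push(A) -> stack = [B,B,A], depth=3
  push(C) -> stack = [B,B,A,C], depth=4
Final depth = 4

4


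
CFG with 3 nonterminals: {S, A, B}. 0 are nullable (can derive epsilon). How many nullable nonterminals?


Nonterminals: {S, A, B}
A nonterminal is nullable if it can derive epsilon
Counting nullable nonterminals: 0
Total nullable = 0

0


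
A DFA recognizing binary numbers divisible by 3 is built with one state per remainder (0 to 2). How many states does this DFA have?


Divisibility by 3 is tracked via the remainder mod 3: 0, 1, ..., 2
The construction assigns one state to each remainder
Number of remainders = 3

3


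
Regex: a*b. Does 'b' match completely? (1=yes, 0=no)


Pattern: a*b
String: 'b'
Pattern requires: zero or more 'a's followed by exactly one 'b'
Found 0 leading 'a's
Remaining: 'b'
Remaining is exactly 'b' -> match
Result: 1

1


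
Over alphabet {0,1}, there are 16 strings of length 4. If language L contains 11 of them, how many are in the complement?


Alphabet: {0,1}
String length: 4
Total strings of length 4 = 2^4 = 16
Strings in L = 11
Complement = total - |L|
= 16 - 11
= 5

5


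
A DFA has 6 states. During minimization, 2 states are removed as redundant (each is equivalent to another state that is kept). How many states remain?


Original DFA: 6 states
Redundant states removed: 2
Minimized states = original - removed
= 6 - 2
= 4

4


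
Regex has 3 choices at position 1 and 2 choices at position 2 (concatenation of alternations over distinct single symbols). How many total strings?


First group: 3 alternatives
Second group: 2 alternatives
Concatenation: each choice from group 1 pairs with each from group 2
Total = 3 x 2 = 6

6


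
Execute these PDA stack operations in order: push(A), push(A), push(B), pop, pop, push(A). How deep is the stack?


Tracing stack operations:
  push(A) -> stack = [A], depth=1
  push(A) -> stack = [A,A], depth=2
  push(B) -> stack = [A,A,B], depth=3
  pop -> removed B, stack = [A,A], depth=2
  pop -> removed A, stack = [A], depth=1
  push(A) -> stack = [A,A], depth=2
Final depth = 2

2


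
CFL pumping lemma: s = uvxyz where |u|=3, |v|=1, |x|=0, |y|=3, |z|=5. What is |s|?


|s| = |u| + |v| + |x| + |y| + |z|
= 3 + 1 + 0 + 3 + 5
= 4 + 0 + 8
= 4 + 8
= 12

12


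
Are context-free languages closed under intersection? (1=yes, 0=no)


CFL closure properties:
  Closed under: union, concatenation, Kleene star
  NOT closed under: intersection, complement
Operation 'intersection' is in not-closed list -> No (not closed)

0


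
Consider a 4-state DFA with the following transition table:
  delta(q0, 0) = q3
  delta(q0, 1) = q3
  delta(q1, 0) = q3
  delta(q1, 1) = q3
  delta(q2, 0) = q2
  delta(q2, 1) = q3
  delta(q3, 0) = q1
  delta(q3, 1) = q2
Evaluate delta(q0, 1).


Looking up transition function:
delta(q0, 1) in the table
Row: q0, Column: 1
Result: q3

q3


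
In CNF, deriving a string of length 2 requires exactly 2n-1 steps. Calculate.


Chomsky Normal Form derivation:
String length n = 2
Each step either:
  - Splits a nonterminal into two (n-1 such steps)
  - Converts a nonterminal to terminal (n such steps)
Total = (n-1) + n = 2n - 1
= 2(2) - 1
= 4 - 1
= 3

3


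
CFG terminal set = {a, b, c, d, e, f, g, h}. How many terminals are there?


Terminal symbols: a, b, c, d, e, f, g, h
Counting each: a (#1), b (#2), c (#3), d (#4), e (#5), f (#6), g (#7), h (#8)
Total = 8

8


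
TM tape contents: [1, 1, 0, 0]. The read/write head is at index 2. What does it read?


Tape: [1, 1, 0, 0]
Positions: 0 1 2 3
Values:    1 1 0 0
Head at position 2
tape[2] = 0

0


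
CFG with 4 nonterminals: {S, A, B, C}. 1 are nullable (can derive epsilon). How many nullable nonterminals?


Nonterminals: {S, A, B, C}
A nonterminal is nullable if it can derive epsilon
Counting nullable nonterminals: 1
Total nullable = 1

1


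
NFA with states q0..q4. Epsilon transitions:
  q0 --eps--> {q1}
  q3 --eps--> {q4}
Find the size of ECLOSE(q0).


Starting from q0
Initialize closure = {q0}
Follow epsilon from q0 -> add q1
Final closure: {q0, q1}
Size = 2

2


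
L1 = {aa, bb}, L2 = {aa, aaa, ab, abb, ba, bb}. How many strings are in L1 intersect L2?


L1 = {aa, bb}
L2 = {aa, aaa, ab, abb, ba, bb}
Checking each string in L1 against L2:
  'aa': in L2? Yes
  'bb': in L2? Yes
Intersection = {aa, bb}
|L1 ∩ L2| = 2

2


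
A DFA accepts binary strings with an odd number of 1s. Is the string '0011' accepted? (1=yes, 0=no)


DFA has 2 states: q_even (start, accept=no) and q_odd
Processing string '0011' character by character:
  Position 0: read '0', 1-count=0 -> q_even (no change)
  Position 1: read '0', 1-count=0 -> q_even (no change)
  Position 2: read '1', 1-count=1 -> q_odd
  Position 3: read '1', 1-count=2 -> q_even
Final state: q_even, total 1s = 2 (even); the DFA requires an odd count -> reject

0


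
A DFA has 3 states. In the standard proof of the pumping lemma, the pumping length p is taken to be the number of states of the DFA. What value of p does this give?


Pumping lemma for regular languages (standard proof):
Take p = |Q|, the number of DFA states.
Any string of length >= |Q| passes through |Q|+1 states while reading its first |Q| symbols,
so by pigeonhole some state repeats, giving the loop that can be pumped.
Here |Q| = 3
Therefore the proof uses p = 3

3


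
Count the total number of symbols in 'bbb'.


String: 'bbb'
Counting characters:
  'b' appears 3 time(s)
Total length = 0 + 3 = 3

3


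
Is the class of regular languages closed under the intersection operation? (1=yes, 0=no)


Regular languages are closed under:
- Union (DFA product construction)
- Intersection (DFA product construction)
- Complement (swap accept/reject states)
- Concatenation (NFA construction)
- Kleene star (NFA construction)
intersection is in this list
Therefore: closed

1


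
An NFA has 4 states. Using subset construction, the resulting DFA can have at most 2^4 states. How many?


NFA has 4 states
Subset construction: each DFA state = subset of NFA states
Maximum subsets = 2^4
2^4 = 16

16


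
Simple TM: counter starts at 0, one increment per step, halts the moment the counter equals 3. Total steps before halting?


Counter starts at 0. Counting sequence:
  Step 1: counter = 1
  Step 2: counter = 2
  Step 3: counter = 3
Counter reached 3 -> halt
Total steps = 3

3


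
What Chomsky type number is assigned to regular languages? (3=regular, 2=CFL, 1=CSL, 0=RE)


Chomsky hierarchy levels:
  Type 3: Regular (DFA/NFA/regex)
  Type 2: Context-free (PDA)
  Type 1: Context-sensitive
  Type 0: Recursively enumerable (TM)
'regular' corresponds to Type 3

3


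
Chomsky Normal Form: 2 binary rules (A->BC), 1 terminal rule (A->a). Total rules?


CNF allows two rule forms:
  A -> BC (binary): 2 rules
  A -> a (terminal): 1 rule
Total = 2 + 1 = 3

3


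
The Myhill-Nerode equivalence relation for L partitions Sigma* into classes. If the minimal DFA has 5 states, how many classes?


Myhill-Nerode theorem:
Number of equivalence classes = number of states in minimal DFA
Minimal DFA states = 5
Therefore equivalence classes = 5

5


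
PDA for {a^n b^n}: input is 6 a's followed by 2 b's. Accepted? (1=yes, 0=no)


Language requires equal numbers of a's and b's
PDA pushes for each 'a', pops for each 'b'
Number of a's = 6
Number of b's = 2
6 != 2 -> Reject

0


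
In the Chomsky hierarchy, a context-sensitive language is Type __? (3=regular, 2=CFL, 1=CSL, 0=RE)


Chomsky hierarchy levels:
  Type 3: Regular (DFA/NFA/regex)
  Type 2: Context-free (PDA)
  Type 1: Context-sensitive
  Type 0: Recursively enumerable (TM)
'context-sensitive' corresponds to Type 1

1


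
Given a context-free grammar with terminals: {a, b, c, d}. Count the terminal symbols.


Terminal symbols: a, b, c, d
Counting each: a (#1), b (#2), c (#3), d (#4)
Total = 4

4


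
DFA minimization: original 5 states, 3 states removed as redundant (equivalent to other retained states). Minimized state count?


Original DFA: 5 states
Redundant states removed: 3
Minimized states = original - removed
= 5 - 3
= 2

2


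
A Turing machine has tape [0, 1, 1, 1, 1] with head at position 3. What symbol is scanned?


Tape: [0, 1, 1, 1, 1]
Positions: 0 1 2 3 4
Values:    0 1 1 1 1
Head at position 3
tape[3] = 1

1


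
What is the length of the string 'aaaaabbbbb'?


String: 'aaaaabbbbb'
Counting characters:
  'a' appears 5 time(s)
  'b' appears 5 time(s)
Total length = 5 + 5 = 10

10


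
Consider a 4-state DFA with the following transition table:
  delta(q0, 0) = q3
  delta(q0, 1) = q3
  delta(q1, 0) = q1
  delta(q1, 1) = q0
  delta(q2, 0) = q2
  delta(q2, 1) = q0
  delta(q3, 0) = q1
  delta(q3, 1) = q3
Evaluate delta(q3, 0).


Looking up transition function:
delta(q3, 0) in the table
Row: q3, Column: 0
Result: q1

q1


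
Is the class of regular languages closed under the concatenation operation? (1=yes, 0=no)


Regular languages are closed under:
- Union (DFA product construction)
- Intersection (DFA product construction)
- Complement (swap accept/reject states)
- Concatenation (NFA construction)
- Kleene star (NFA construction)
concatenation is in this list
Therefore: closed

1


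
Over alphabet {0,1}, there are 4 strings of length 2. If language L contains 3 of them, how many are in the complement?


Alphabet: {0,1}
String length: 2
Total strings of length 2 = 2^2 = 4
Strings in L = 3
Complement = total - |L|
= 4 - 3
= 1

1


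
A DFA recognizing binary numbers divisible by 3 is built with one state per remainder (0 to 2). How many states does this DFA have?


Divisibility by 3 is tracked via the remainder mod 3: 0, 1, ..., 2
The construction assigns one state to each remainder
Number of remainders = 3

3


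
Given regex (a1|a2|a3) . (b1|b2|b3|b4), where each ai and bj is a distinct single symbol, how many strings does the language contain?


First group: 3 alternatives
Second group: 4 alternatives
Concatenation: each choice from group 1 pairs with each from group 2
Total = 3 x 4 = 12

12


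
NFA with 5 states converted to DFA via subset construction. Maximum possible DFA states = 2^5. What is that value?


NFA has 5 states
Subset construction: each DFA state = subset of NFA states
Maximum subsets = 2^5
2^5 = 32

32


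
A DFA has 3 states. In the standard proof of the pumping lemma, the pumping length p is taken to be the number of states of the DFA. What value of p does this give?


Pumping lemma for regular languages (standard proof):
Take p = |Q|, the number of DFA states.
Any string of length >= |Q| passes through |Q|+1 states while reading its first |Q| symbols,
so by pigeonhole some state repeats, giving the loop that can be pumped.
Here |Q| = 3
Therefore the proof uses p = 3

3


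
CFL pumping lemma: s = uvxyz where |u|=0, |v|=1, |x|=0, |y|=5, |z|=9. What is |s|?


|s| = |u| + |v| + |x| + |y| + |z|
= 0 + 1 + 0 + 5 + 9
= 1 + 0 + 14
= 1 + 14
= 15

15


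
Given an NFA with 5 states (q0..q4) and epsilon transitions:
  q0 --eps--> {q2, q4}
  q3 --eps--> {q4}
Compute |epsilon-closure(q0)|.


Starting from q0
Initialize closure = {q0}
Follow epsilon from q0 -> add q2
Follow epsilon from q0 -> add q4
Final closure: {q0, q2, q4}
Size = 3

3


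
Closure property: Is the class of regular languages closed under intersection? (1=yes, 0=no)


Regular languages are closed under all standard operations:
- Union: Yes (product construction)
- Intersection: Yes (product construction)
- Complement: Yes (swap accept/reject)
- Concatenation: Yes (NFA construction)
Operation: intersection -> Closed

1


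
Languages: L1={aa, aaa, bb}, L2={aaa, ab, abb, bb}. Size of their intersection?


L1 = {aa, aaa, bb}
L2 = {aaa, ab, abb, bb}
Checking each string in L1 against L2:
  'aa': in L2? No
  'aaa': in L2? Yes
  'bb': in L2? Yes
Intersection = {aaa, bb}
|L1 ∩ L2| = 2

2


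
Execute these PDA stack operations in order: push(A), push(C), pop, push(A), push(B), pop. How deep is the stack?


Tracing stack operations:
  push(A) -> stack = [A], depth=1
  push(C) -> stack = [A,C], depth=2
  pop -> removed C, stack = [A], depth=1
  push(A) -> stack = [A,A], depth=2
  push(B) -> stack = [A,A,B], depth=3
  pop -> removed B, stack = [A,A], depth=2
Final depth = 2

2


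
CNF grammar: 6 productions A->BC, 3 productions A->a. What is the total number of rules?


CNF allows two rule forms:
  A -> BC (binary): 6 rules
  A -> a (terminal): 3 rules
Total = 6 + 3 = 9

9


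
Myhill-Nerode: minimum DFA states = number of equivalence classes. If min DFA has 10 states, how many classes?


Myhill-Nerode theorem:
Number of equivalence classes = number of states in minimal DFA
Minimal DFA states = 10
Therefore equivalence classes = 10

10


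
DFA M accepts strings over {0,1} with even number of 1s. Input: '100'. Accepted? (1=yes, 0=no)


DFA has 2 states: q_even (start, accept=yes) and q_odd
Processing string '100' character by character:
  Position 0: read '1', 1-count=1 -> q_odd
  Position 1: read '0', 1-count=1 -> q_odd (no change)
  Position 2: read '0', 1-count=1 -> q_odd (no change)
Final state: q_odd, total 1s = 1 (odd); the DFA requires an even count -> reject

0


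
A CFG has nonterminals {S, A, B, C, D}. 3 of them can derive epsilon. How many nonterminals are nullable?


Nonterminals: {S, A, B, C, D}
A nonterminal is nullable if it can derive epsilon
Counting nullable nonterminals: 3
Total nullable = 3

3


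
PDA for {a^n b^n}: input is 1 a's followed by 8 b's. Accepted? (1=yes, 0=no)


Language requires equal numbers of a's and b's
PDA pushes for each 'a', pops for each 'b'
Number of a's = 1
Number of b's = 8
1 != 8 -> Reject

0


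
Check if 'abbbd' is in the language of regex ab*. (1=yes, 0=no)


Pattern: ab*
String: 'abbbd'
Pattern requires: exactly one 'a' followed by zero or more 'b's
First char is 'a' -> OK
Rest 'bbbd': all b's? No
Result: 0

0


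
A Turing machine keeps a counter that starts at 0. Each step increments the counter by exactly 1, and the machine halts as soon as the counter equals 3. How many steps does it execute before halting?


Counter starts at 0. Counting sequence:
  Step 1: counter = 1
  Step 2: counter = 2
  Step 3: counter = 3
Counter reached 3 -> halt
Total steps = 3

3


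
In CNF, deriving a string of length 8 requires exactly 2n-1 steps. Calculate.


Chomsky Normal Form derivation:
String length n = 8
Each step either:
  - Splits a nonterminal into two (n-1 such steps)
  - Converts a nonterminal to terminal (n such steps)
Total = (n-1) + n = 2n - 1
= 2(8) - 1
= 16 - 1
= 15

15


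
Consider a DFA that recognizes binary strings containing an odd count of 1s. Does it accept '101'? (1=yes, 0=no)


DFA has 2 states: q_even (start, accept=no) and q_odd
Processing string '101' character by character:
  Position 0: read '1', 1-count=1 -> q_odd
  Position 1: read '0', 1-count=1 -> q_odd (no change)
  Position 2: read '1', 1-count=2 -> q_even
Final state: q_even, total 1s = 2 (even); the DFA requires an odd count -> reject

0


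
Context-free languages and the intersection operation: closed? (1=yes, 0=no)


CFL closure properties:
  Closed under: union, concatenation, Kleene star
  NOT closed under: intersection, complement
Operation 'intersection' is in not-closed list -> No (not closed)

0


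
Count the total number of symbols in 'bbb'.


String: 'bbb'
Counting characters:
  'b' appears 3 time(s)
Total length = 0 + 3 = 3

3


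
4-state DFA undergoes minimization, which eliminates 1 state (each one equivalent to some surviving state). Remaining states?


Original DFA: 4 states
Redundant states removed: 1
Minimized states = original - removed
= 4 - 1
= 3

3


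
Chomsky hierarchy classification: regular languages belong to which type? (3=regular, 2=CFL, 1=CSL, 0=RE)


Chomsky hierarchy levels:
  Type 3: Regular (DFA/NFA/regex)
  Type 2: Context-free (PDA)
  Type 1: Context-sensitive
  Type 0: Recursively enumerable (TM)
'regular' corresponds to Type 3

3


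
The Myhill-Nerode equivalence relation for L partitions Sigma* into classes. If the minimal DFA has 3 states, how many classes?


Myhill-Nerode theorem:
Number of equivalence classes = number of states in minimal DFA
Minimal DFA states = 3
Therefore equivalence classes = 3

3
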